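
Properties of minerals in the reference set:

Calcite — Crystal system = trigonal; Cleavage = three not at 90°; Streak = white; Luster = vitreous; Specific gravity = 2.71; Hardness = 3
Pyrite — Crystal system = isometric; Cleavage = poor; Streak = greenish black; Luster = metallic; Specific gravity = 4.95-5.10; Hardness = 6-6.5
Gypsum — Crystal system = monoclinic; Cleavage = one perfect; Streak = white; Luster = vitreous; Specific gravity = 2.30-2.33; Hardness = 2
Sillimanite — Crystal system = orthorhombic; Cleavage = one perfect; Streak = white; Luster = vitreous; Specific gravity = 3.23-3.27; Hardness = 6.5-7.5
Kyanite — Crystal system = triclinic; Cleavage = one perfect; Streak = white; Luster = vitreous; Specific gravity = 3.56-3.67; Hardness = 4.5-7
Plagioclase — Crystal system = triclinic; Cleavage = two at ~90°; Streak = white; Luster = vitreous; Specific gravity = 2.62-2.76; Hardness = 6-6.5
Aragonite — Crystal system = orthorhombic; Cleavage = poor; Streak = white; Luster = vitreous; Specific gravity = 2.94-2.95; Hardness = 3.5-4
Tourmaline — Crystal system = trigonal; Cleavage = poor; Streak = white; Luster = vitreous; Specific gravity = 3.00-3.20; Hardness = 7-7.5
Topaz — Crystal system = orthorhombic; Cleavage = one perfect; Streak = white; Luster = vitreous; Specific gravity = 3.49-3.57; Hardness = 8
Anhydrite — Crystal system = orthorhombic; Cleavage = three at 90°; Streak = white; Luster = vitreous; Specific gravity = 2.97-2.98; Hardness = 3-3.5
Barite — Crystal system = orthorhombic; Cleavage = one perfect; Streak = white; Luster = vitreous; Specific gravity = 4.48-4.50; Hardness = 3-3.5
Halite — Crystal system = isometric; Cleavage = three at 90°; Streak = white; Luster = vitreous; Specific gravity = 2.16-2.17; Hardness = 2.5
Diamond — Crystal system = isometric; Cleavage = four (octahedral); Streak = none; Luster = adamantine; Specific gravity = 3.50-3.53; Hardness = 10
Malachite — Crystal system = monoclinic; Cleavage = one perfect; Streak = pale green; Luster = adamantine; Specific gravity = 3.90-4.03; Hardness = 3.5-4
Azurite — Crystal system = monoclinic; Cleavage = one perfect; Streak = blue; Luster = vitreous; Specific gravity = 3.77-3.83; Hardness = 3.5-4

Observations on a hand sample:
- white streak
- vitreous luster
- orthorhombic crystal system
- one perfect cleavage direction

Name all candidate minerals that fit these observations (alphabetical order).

White streak excludes Pyrite, Diamond, Malachite, Azurite.
Vitreous luster — every remaining candidate is consistent.
Orthorhombic crystal system — narrows the field to Sillimanite, Aragonite, Topaz, Anhydrite, Barite.
One perfect cleavage direction rules out Aragonite, Anhydrite.
Remaining candidates: Barite, Sillimanite, Topaz.

Barite, Sillimanite, Topaz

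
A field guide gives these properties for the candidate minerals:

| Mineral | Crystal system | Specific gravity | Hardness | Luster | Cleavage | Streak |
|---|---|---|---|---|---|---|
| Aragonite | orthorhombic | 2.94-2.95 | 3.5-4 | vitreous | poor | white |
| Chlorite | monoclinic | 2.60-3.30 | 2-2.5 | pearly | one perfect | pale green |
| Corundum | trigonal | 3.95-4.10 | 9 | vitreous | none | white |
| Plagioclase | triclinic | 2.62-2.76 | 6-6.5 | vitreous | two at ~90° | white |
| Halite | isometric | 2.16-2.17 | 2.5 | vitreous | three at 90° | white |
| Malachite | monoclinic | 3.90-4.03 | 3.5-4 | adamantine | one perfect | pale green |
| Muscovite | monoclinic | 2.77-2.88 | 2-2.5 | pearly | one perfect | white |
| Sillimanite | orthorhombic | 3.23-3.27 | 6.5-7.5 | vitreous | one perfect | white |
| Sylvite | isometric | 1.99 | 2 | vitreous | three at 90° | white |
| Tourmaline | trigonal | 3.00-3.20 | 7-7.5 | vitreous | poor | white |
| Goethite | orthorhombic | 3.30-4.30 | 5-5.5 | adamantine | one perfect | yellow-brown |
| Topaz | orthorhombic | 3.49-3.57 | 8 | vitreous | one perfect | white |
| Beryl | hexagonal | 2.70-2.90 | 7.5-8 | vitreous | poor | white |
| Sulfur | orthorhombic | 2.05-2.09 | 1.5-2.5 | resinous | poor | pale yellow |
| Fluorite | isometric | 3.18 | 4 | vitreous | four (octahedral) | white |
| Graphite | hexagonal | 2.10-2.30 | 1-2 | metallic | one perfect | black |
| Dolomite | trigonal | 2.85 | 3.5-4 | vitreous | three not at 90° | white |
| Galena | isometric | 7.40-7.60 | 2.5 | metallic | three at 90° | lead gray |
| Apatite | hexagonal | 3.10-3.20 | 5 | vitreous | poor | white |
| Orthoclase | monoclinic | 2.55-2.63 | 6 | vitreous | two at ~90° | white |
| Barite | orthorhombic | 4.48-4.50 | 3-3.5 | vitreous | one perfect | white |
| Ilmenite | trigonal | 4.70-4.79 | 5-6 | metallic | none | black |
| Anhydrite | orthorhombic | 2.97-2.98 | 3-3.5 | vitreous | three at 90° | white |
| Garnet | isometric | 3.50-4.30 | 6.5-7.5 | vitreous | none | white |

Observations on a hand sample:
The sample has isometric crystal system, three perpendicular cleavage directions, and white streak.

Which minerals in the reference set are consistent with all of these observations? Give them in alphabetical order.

Isometric crystal system — Halite, Sylvite, Fluorite, Galena, Garnet remain.
Three perpendicular cleavage directions is inconsistent with Fluorite, Garnet.
White streak excludes Galena.
The minerals that satisfy all observations are Halite, Sylvite.

Halite, Sylvite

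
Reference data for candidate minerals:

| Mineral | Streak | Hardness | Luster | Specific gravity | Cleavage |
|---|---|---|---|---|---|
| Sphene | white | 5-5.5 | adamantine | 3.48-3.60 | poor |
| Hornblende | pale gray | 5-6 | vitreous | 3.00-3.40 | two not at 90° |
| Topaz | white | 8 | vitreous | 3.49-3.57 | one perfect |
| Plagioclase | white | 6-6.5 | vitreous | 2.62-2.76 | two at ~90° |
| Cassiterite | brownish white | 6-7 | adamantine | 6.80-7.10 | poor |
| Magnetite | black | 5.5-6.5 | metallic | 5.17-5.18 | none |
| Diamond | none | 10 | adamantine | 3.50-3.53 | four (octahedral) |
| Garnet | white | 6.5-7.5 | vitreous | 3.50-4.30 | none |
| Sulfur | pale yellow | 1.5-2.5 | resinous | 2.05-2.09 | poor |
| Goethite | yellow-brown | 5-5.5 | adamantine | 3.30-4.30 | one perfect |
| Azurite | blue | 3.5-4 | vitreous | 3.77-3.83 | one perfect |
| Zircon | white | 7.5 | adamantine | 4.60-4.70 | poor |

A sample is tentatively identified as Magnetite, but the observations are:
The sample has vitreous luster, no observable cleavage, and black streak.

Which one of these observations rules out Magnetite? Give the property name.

Vitreous luster: Magnetite has metallic luster — inconsistent.
No observable cleavage: Magnetite has cleavage none — agrees.
Black streak: Magnetite has black streak — agrees.
Everything matches except the luster.

luster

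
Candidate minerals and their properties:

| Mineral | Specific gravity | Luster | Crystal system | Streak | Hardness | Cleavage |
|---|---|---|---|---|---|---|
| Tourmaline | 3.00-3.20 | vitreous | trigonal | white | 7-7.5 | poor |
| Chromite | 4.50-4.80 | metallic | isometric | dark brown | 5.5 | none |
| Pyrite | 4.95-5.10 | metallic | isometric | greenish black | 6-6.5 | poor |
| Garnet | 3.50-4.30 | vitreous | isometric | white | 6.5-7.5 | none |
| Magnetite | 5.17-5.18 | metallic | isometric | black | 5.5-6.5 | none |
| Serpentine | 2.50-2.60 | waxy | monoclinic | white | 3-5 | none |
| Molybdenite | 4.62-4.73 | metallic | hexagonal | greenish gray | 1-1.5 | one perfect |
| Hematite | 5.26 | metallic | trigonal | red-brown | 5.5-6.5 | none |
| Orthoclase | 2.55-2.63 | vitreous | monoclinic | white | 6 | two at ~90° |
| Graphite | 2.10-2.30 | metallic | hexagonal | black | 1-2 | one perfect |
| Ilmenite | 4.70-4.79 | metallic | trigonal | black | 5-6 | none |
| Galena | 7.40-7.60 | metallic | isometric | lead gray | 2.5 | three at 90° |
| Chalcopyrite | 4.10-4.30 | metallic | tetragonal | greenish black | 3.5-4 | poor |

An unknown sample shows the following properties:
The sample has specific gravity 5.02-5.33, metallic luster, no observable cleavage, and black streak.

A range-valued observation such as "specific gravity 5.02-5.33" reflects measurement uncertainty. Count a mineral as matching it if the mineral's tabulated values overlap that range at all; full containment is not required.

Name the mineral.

Specific gravity 5.02-5.33 — Pyrite, Magnetite, Hematite remain.
Metallic luster — all remaining candidates fit.
No observable cleavage rules out Pyrite.
Black streak is inconsistent with Hematite.
Only Magnetite satisfies all observations.

Magnetite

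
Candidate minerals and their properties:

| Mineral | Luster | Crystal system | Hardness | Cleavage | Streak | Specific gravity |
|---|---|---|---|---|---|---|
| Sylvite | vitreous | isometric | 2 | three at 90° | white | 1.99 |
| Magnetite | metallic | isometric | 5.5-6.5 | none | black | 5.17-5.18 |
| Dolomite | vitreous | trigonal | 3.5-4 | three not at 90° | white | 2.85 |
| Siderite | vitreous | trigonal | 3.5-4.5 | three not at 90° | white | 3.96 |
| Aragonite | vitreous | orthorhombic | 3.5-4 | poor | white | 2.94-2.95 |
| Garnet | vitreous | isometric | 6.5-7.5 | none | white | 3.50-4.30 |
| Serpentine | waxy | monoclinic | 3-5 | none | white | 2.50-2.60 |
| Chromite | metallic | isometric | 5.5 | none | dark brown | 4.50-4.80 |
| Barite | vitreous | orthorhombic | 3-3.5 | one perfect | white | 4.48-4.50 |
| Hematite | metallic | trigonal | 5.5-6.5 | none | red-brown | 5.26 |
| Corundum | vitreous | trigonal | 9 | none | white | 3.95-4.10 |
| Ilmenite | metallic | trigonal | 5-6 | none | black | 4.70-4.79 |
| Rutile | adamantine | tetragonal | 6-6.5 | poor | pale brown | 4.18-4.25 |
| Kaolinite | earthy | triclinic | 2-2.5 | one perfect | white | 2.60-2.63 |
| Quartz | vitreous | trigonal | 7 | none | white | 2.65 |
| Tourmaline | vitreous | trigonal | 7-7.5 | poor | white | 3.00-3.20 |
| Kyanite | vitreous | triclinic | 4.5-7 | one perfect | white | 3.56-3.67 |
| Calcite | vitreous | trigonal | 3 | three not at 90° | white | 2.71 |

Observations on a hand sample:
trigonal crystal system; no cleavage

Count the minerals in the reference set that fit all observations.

4

Trigonal crystal system: Dolomite, Siderite, Hematite, Corundum, Ilmenite, Quartz, Tourmaline, Calcite remain.
No cleavage rules out Dolomite, Siderite, Tourmaline, Calcite.
Remaining candidates: Corundum, Hematite, Ilmenite, Quartz.
That is 4 minerals.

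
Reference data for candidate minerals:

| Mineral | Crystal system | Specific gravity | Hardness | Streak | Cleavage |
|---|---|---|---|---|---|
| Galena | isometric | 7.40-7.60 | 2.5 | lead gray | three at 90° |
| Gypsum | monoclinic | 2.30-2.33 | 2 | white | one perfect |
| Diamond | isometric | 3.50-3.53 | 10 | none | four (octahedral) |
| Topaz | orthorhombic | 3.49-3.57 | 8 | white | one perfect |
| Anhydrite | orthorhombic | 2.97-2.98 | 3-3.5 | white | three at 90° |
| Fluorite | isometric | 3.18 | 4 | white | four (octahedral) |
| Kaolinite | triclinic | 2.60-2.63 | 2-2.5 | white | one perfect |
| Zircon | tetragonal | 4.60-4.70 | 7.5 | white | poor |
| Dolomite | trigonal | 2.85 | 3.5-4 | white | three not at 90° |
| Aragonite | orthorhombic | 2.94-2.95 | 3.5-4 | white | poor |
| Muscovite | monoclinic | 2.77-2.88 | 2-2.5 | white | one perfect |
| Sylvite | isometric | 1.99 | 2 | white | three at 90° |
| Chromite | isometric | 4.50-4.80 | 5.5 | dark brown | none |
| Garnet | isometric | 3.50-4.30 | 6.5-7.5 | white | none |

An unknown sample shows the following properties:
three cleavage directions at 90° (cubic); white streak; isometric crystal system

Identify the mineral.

Sylvite

Three cleavage directions at 90° (cubic) — Galena, Anhydrite, Sylvite remain.
White streak rules out Galena.
Isometric crystal system rules out Anhydrite.
Only Sylvite satisfies all observations.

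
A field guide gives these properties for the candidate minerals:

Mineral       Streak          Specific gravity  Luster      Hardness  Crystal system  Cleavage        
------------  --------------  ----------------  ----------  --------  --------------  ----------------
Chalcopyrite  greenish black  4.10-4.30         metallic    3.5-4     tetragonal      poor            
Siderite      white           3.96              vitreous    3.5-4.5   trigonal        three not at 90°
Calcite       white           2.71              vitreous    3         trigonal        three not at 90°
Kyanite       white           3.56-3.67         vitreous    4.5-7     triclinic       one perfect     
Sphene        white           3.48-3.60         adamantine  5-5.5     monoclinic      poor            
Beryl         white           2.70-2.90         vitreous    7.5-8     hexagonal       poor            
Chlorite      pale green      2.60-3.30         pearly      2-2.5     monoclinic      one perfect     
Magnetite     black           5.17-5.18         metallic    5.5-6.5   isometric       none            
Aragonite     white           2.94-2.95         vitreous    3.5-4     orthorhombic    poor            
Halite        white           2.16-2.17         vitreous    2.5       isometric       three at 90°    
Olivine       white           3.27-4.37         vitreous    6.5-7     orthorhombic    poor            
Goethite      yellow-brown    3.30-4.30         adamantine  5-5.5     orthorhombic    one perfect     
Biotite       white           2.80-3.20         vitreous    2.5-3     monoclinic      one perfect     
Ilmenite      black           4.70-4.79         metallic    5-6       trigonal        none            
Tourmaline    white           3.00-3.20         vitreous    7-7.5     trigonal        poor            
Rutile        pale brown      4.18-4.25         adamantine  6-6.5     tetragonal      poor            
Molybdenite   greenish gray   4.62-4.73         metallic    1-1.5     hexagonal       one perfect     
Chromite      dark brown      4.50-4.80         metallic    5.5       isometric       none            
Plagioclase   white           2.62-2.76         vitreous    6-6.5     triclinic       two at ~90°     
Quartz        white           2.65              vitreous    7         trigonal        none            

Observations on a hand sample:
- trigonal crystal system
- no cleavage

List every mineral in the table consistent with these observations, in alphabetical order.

Ilmenite, Quartz

Trigonal crystal system — leaves Siderite, Calcite, Ilmenite, Tourmaline, Quartz.
No cleavage — Ilmenite, Quartz remain.
The minerals that satisfy all observations are Ilmenite, Quartz.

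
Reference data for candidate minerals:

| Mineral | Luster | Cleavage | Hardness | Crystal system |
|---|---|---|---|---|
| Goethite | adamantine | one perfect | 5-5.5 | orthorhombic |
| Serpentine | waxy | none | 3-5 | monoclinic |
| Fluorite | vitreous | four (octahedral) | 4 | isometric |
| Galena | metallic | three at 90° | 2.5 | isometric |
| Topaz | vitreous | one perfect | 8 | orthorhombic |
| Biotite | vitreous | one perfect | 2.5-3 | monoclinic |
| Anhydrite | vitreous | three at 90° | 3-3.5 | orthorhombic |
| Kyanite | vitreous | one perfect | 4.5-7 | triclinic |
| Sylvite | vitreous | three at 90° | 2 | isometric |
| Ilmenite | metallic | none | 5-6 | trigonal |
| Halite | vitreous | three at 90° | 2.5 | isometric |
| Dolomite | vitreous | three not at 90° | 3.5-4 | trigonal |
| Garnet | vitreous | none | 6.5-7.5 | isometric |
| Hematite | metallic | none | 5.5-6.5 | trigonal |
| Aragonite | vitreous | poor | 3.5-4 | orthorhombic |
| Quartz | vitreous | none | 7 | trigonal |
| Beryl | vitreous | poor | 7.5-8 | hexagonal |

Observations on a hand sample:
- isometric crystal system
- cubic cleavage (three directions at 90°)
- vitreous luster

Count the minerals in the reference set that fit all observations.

2

Isometric crystal system — narrows the field to Fluorite, Galena, Sylvite, Halite, Garnet.
Cubic cleavage (three directions at 90°) is inconsistent with Fluorite, Garnet.
Vitreous luster eliminates Galena.
The minerals that satisfy all observations are Halite, Sylvite.
That is 2 minerals.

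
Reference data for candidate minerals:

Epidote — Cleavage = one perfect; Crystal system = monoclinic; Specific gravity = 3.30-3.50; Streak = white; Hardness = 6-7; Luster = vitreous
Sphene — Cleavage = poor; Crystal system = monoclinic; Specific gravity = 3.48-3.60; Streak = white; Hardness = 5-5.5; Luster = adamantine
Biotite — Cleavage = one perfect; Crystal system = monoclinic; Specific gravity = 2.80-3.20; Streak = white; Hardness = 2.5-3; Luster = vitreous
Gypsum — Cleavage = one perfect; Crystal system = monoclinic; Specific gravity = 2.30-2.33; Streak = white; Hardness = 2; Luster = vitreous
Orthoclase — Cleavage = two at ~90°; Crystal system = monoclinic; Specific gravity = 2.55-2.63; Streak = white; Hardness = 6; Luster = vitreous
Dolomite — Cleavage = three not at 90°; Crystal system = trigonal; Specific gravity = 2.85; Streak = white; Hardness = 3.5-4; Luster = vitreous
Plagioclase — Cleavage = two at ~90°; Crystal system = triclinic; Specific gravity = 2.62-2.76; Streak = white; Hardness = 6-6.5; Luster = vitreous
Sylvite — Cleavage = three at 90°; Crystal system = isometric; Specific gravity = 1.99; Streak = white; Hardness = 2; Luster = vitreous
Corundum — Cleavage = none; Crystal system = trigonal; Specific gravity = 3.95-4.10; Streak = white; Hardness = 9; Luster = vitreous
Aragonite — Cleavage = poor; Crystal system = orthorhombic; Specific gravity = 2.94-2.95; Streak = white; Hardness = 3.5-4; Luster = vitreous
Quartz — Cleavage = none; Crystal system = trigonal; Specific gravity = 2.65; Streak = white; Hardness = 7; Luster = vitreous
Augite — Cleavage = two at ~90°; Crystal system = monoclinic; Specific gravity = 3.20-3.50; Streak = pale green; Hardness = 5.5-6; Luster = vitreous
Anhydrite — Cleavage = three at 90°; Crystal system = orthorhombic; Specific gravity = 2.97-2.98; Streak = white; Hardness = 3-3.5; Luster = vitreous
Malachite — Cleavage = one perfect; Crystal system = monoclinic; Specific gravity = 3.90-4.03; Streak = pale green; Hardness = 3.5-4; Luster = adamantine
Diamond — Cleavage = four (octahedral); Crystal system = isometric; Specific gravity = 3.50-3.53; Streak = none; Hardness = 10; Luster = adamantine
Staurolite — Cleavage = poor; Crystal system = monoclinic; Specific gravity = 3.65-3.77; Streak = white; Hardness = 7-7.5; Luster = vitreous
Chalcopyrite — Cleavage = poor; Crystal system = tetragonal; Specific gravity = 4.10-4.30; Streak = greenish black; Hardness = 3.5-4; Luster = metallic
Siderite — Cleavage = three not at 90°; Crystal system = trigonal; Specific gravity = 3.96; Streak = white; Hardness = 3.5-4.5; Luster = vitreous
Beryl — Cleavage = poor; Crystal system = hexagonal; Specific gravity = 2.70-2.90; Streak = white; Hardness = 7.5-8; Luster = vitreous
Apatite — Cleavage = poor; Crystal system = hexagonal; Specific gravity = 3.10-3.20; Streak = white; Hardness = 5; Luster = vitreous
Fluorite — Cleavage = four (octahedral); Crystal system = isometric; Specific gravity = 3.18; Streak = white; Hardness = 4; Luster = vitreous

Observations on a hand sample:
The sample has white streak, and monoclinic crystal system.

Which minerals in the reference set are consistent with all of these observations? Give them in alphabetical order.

Biotite, Epidote, Gypsum, Orthoclase, Sphene, Staurolite

White streak is inconsistent with Augite, Malachite, Diamond, Chalcopyrite.
Monoclinic crystal system — narrows the field to Epidote, Sphene, Biotite, Gypsum, Orthoclase, Staurolite.
Remaining candidates: Biotite, Epidote, Gypsum, Orthoclase, Sphene, Staurolite.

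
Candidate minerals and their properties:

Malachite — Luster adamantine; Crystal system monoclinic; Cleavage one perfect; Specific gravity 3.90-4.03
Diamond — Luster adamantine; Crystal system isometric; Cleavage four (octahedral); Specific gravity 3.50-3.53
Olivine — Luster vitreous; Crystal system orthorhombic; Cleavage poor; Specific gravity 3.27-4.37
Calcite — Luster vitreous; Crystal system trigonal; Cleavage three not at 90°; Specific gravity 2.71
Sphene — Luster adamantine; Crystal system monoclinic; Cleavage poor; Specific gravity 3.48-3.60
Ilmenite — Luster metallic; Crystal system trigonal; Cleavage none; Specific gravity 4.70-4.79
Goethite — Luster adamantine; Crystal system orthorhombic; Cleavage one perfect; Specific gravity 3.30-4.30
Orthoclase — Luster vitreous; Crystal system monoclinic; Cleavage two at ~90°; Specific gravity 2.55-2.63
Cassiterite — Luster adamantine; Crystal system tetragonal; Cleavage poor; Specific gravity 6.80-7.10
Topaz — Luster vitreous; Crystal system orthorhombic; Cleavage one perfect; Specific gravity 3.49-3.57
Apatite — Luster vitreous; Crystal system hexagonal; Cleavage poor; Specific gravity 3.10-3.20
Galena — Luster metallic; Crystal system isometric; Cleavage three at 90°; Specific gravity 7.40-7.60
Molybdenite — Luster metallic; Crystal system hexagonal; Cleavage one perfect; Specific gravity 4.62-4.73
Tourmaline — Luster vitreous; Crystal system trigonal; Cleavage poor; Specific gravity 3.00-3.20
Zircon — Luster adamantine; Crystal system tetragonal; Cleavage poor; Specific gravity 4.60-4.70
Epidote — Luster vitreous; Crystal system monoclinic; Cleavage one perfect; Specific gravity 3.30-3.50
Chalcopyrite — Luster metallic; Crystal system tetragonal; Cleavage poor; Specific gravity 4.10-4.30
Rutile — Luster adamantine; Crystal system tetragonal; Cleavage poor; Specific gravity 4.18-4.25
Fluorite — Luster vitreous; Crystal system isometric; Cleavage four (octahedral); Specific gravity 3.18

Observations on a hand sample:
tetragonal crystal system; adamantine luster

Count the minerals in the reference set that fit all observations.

3

Tetragonal crystal system: leaves Cassiterite, Zircon, Chalcopyrite, Rutile.
Adamantine luster excludes Chalcopyrite.
Remaining candidates: Cassiterite, Rutile, Zircon.
That is 3 minerals.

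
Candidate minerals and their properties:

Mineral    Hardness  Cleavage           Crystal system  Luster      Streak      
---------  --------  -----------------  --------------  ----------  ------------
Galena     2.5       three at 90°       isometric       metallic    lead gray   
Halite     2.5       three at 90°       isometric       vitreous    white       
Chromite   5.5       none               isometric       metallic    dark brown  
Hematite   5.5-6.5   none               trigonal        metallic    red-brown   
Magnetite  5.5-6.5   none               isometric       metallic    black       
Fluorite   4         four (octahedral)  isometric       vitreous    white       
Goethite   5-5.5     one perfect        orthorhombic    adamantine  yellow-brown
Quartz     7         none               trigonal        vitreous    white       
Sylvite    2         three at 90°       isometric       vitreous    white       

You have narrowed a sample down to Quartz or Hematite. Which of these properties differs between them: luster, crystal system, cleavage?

luster

Luster: Quartz vitreous, Hematite metallic — these differ.
Crystal system: both trigonal — identical.
Cleavage: both none — identical.
Only luster differs between Quartz and Hematite among the listed tests.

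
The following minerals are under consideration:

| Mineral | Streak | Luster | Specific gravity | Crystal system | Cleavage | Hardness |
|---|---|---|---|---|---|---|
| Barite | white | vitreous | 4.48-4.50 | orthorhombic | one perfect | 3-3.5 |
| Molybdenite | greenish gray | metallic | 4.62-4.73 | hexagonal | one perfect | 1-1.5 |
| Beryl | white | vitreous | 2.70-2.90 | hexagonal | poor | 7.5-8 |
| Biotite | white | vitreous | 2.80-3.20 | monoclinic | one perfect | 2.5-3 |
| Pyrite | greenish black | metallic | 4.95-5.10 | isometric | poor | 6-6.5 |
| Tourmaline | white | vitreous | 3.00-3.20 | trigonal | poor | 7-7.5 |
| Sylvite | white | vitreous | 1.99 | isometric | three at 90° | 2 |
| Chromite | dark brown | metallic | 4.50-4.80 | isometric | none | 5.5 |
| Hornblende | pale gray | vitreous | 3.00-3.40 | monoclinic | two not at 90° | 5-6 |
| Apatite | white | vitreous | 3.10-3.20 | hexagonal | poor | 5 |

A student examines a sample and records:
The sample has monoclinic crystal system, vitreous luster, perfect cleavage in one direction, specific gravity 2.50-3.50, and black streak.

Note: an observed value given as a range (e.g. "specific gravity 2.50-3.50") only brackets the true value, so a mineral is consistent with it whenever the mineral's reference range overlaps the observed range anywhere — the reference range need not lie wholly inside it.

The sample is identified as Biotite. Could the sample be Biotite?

No

Monoclinic crystal system — consistent with Biotite (monoclinic system).
Vitreous luster — consistent with Biotite (vitreous luster).
Perfect cleavage in one direction — consistent with Biotite (cleavage one perfect).
Specific gravity 2.50-3.50 — consistent with Biotite (SG 2.80-3.20).
Black streak — Biotite has white streak; inconsistent.
Biotite is excluded by the streak.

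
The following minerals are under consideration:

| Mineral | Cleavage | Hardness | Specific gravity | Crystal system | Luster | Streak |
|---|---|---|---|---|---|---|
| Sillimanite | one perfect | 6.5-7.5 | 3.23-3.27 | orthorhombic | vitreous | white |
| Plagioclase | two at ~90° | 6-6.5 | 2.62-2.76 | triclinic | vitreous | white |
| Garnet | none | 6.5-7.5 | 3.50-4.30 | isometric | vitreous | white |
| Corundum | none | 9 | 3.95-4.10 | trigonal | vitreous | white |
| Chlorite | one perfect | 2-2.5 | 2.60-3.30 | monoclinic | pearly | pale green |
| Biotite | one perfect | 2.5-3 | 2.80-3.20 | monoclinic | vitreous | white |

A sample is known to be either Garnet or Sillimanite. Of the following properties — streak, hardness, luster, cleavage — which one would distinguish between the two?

Streak: both white — same for both.
Hardness: both 6.5-7.5 — same for both.
Luster: both vitreous — same for both.
Cleavage: Garnet none, Sillimanite one perfect — different.
Cleavage is the diagnostic property here.

cleavage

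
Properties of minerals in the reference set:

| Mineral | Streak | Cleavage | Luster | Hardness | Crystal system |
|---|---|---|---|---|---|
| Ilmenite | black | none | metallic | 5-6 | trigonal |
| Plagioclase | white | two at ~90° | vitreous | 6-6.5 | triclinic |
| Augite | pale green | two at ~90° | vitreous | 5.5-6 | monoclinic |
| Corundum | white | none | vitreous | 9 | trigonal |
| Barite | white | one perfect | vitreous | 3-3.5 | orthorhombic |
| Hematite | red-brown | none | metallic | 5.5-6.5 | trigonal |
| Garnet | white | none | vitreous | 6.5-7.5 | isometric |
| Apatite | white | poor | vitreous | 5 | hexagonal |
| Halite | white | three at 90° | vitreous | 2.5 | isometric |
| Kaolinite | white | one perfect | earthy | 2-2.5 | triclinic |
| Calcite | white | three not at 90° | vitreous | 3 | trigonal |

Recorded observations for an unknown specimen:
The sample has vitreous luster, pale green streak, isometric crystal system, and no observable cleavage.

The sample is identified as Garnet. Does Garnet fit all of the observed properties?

Vitreous luster — fits Garnet (vitreous luster).
Pale green streak — Garnet has white streak; inconsistent.
Isometric crystal system — fits Garnet (isometric system).
No observable cleavage — fits Garnet (cleavage none).
Garnet is excluded by the streak.

Inconsistent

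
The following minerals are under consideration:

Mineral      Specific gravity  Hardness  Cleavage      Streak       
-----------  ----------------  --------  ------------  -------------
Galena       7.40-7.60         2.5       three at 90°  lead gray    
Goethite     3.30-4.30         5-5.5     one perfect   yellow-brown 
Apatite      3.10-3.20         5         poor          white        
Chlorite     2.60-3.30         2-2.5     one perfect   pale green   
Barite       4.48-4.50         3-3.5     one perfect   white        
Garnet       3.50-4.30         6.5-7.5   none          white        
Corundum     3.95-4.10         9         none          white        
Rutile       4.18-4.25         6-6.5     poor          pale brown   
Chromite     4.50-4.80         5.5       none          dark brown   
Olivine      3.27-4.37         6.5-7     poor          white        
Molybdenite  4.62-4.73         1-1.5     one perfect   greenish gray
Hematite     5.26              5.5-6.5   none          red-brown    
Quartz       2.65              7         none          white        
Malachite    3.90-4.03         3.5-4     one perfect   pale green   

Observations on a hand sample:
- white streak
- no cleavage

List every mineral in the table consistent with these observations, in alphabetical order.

White streak — Apatite, Barite, Garnet, Corundum, Olivine, Quartz remain.
No cleavage excludes Apatite, Barite, Olivine.
Remaining candidates: Corundum, Garnet, Quartz.

Corundum, Garnet, Quartz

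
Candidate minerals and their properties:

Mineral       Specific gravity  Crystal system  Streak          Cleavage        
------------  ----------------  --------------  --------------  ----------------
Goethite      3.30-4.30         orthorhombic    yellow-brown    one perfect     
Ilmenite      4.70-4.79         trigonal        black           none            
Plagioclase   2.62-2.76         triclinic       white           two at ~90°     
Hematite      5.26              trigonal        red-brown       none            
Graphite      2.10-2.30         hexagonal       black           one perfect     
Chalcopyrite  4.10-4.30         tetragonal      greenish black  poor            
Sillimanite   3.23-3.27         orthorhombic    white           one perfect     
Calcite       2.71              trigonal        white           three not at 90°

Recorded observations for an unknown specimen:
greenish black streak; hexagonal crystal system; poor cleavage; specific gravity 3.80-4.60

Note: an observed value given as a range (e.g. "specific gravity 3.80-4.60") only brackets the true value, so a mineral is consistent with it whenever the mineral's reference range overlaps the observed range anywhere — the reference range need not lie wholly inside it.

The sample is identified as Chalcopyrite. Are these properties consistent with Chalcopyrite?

Inconsistent

Greenish black streak — fits Chalcopyrite (greenish black streak).
Hexagonal crystal system — Chalcopyrite has tetragonal system; which does not match.
Poor cleavage — fits Chalcopyrite (cleavage poor).
Specific gravity 3.80-4.60 — fits Chalcopyrite (SG 4.10-4.30).
Crystal system alone is enough to reject Chalcopyrite.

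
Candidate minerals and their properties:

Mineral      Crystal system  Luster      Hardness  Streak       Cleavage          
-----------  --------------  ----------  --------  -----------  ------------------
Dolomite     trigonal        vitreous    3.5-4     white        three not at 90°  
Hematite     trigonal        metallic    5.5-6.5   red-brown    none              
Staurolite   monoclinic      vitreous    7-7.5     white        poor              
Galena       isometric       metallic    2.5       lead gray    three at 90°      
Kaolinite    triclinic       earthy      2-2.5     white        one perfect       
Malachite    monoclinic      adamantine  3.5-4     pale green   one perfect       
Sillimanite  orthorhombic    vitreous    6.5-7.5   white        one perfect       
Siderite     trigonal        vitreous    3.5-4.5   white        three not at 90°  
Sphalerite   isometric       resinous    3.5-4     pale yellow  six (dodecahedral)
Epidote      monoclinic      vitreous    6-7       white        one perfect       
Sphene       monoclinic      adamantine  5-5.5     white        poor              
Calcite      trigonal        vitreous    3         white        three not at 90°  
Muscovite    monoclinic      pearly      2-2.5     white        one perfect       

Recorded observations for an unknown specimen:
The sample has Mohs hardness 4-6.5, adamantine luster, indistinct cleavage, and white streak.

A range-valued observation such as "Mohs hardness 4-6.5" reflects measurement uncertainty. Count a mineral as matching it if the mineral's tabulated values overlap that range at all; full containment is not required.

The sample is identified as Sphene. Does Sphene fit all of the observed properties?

Mohs hardness 4-6.5 — matches Sphene (hardness 5-5.5).
Adamantine luster — matches Sphene (adamantine luster).
Indistinct cleavage — matches Sphene (cleavage poor).
White streak — matches Sphene (white streak).
Nothing contradicts Sphene.

Yes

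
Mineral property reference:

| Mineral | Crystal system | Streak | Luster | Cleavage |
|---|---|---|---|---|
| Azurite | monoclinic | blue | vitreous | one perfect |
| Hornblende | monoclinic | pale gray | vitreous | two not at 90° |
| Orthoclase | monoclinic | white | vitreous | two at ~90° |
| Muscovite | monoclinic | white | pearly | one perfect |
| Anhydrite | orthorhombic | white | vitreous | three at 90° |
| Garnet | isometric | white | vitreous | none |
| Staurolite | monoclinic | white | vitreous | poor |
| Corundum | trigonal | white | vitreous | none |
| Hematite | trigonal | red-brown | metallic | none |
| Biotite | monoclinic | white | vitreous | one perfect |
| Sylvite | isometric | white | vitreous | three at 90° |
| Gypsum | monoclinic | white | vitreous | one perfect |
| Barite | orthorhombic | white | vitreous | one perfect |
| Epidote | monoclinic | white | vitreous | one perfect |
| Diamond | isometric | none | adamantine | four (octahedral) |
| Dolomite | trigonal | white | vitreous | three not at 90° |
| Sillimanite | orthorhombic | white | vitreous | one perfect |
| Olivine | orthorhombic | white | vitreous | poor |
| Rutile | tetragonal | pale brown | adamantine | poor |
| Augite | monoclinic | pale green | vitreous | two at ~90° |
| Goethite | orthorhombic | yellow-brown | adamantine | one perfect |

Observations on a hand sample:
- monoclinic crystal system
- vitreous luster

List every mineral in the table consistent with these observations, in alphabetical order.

Monoclinic crystal system — narrows the field to Azurite, Hornblende, Orthoclase, Muscovite, Staurolite, Biotite, Gypsum, Epidote, Augite.
Vitreous luster is inconsistent with Muscovite.
Remaining candidates: Augite, Azurite, Biotite, Epidote, Gypsum, Hornblende, Orthoclase, Staurolite.

Augite, Azurite, Biotite, Epidote, Gypsum, Hornblende, Orthoclase, Staurolite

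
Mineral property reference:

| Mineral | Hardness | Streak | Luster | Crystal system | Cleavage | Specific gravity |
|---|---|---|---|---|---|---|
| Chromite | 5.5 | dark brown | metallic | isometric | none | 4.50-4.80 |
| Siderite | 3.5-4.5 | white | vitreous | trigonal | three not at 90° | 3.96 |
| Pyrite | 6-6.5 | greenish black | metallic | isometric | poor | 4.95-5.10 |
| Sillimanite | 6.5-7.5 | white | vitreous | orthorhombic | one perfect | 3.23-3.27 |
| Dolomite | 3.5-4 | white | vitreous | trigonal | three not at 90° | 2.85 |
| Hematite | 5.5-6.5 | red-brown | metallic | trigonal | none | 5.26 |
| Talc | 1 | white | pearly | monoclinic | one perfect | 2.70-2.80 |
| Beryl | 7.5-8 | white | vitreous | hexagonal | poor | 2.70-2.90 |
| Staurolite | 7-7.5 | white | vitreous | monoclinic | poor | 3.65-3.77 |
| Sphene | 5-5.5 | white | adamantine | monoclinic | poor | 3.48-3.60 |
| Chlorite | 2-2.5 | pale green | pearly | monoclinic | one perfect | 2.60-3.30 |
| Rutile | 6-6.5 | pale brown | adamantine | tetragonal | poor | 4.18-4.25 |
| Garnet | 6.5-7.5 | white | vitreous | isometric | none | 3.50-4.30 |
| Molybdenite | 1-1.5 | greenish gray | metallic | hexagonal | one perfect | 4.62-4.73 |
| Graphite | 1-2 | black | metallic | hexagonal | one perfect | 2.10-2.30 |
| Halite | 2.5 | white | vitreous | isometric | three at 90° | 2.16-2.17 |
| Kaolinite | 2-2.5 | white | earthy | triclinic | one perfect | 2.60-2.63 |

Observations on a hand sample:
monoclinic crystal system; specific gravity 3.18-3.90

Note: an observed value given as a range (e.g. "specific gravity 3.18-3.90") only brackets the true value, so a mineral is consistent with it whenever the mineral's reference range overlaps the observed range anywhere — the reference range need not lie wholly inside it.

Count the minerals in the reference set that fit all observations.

3

Monoclinic crystal system — narrows the field to Talc, Staurolite, Sphene, Chlorite.
Specific gravity 3.18-3.90 rules out Talc.
Remaining candidates: Chlorite, Sphene, Staurolite.
That is 3 minerals.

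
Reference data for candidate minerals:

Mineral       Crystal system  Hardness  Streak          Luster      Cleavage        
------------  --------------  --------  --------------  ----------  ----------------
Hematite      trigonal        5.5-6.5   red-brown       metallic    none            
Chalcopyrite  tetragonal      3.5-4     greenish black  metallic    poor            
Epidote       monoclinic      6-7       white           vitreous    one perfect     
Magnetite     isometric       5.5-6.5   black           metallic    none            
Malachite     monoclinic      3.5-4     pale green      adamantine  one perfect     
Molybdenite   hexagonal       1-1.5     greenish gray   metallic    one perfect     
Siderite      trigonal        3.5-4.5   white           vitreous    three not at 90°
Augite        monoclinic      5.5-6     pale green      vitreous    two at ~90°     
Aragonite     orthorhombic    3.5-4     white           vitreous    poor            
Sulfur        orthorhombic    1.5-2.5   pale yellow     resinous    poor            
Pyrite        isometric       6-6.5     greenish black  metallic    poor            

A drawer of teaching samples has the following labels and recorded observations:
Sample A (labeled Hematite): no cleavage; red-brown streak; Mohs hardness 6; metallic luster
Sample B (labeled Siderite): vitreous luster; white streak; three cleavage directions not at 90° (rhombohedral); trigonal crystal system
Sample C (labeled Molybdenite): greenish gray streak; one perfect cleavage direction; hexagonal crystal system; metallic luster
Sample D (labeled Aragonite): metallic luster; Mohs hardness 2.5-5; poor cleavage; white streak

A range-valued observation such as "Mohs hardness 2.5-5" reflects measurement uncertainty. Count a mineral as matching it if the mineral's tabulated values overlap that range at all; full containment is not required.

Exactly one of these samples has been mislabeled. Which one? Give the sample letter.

D

Sample A: observations are consistent with Hematite.
Sample B: observations are consistent with Siderite.
Sample C: observations are consistent with Molybdenite.
Sample D: Aragonite has vitreous luster, but the record shows metallic luster — this label is wrong.
Only sample D is inconsistent with its label.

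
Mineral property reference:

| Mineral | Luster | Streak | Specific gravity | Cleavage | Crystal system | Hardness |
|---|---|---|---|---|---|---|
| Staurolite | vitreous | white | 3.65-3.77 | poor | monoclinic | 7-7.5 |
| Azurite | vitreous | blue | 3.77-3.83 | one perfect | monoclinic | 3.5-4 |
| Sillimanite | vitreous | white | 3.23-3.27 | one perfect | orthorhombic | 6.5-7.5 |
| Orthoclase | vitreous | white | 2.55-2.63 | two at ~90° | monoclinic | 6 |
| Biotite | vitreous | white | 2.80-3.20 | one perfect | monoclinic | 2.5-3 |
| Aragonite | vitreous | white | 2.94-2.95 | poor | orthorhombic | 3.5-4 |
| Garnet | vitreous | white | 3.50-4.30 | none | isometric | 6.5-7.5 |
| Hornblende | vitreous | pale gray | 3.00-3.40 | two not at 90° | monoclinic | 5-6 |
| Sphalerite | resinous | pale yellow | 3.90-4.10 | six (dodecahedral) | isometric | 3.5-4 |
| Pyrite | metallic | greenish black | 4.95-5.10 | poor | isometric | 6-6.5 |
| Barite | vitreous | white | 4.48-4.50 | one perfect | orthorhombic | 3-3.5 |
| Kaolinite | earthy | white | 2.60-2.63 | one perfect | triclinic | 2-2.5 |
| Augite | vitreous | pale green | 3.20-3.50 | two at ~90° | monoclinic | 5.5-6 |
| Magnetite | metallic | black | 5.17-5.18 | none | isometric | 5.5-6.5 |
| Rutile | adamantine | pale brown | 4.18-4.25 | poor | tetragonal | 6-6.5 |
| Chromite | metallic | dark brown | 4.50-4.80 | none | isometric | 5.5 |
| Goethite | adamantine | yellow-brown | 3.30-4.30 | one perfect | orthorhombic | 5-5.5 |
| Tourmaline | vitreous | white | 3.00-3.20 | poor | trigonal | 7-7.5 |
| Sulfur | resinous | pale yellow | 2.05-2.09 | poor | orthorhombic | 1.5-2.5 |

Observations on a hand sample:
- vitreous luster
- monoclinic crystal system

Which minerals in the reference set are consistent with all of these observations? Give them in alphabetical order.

Vitreous luster — only Staurolite, Azurite, Sillimanite, Orthoclase, Biotite, Aragonite, Garnet, Hornblende, Barite, Augite, Tourmaline remain.
Monoclinic crystal system rules out Sillimanite, Aragonite, Garnet, Barite, Tourmaline.
Consistent with every observation: Augite, Azurite, Biotite, Hornblende, Orthoclase, Staurolite.

Augite, Azurite, Biotite, Hornblende, Orthoclase, Staurolite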